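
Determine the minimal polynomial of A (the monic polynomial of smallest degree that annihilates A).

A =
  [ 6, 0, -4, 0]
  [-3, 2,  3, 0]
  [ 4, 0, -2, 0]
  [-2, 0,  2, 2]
x^2 - 4*x + 4

The characteristic polynomial is χ_A(x) = (x - 2)^4, so the eigenvalues are known. The minimal polynomial is
  m_A(x) = Π_λ (x − λ)^{k_λ}
where k_λ is the size of the *largest* Jordan block for λ (equivalently, the smallest k with (A − λI)^k v = 0 for every generalised eigenvector v of λ).

  λ = 2: largest Jordan block has size 2, contributing (x − 2)^2

So m_A(x) = (x - 2)^2 = x^2 - 4*x + 4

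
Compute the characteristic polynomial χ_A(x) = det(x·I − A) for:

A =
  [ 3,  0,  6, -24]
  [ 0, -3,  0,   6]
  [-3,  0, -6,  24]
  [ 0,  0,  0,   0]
x^4 + 6*x^3 + 9*x^2

Expanding det(x·I − A) (e.g. by cofactor expansion or by noting that A is similar to its Jordan form J, which has the same characteristic polynomial as A) gives
  χ_A(x) = x^4 + 6*x^3 + 9*x^2
which factors as x^2*(x + 3)^2. The eigenvalues (with algebraic multiplicities) are λ = -3 with multiplicity 2, λ = 0 with multiplicity 2.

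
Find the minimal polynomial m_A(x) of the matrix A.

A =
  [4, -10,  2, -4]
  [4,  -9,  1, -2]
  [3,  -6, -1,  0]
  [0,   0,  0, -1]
x^3 + 6*x^2 + 9*x + 4

The characteristic polynomial is χ_A(x) = (x + 1)^3*(x + 4), so the eigenvalues are known. The minimal polynomial is
  m_A(x) = Π_λ (x − λ)^{k_λ}
where k_λ is the size of the *largest* Jordan block for λ (equivalently, the smallest k with (A − λI)^k v = 0 for every generalised eigenvector v of λ).

  λ = -4: largest Jordan block has size 1, contributing (x + 4)
  λ = -1: largest Jordan block has size 2, contributing (x + 1)^2

So m_A(x) = (x + 1)^2*(x + 4) = x^3 + 6*x^2 + 9*x + 4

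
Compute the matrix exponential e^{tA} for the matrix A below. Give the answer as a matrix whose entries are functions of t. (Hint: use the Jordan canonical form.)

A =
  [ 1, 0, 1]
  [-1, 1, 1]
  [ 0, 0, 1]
e^{tA} =
  [exp(t), 0, t*exp(t)]
  [-t*exp(t), exp(t), -t^2*exp(t)/2 + t*exp(t)]
  [0, 0, exp(t)]

Strategy: write A = P · J · P⁻¹ where J is a Jordan canonical form, so e^{tA} = P · e^{tJ} · P⁻¹, and e^{tJ} can be computed block-by-block.

A has Jordan form
J =
  [1, 1, 0]
  [0, 1, 1]
  [0, 0, 1]
(up to reordering of blocks).

Per-block formulas:
  For a 3×3 Jordan block J_3(1): exp(t · J_3(1)) = e^(1t)·(I + t·N + (t^2/2)·N^2), where N is the 3×3 nilpotent shift.

After assembling e^{tJ} and conjugating by P, we get:

e^{tA} =
  [exp(t), 0, t*exp(t)]
  [-t*exp(t), exp(t), -t^2*exp(t)/2 + t*exp(t)]
  [0, 0, exp(t)]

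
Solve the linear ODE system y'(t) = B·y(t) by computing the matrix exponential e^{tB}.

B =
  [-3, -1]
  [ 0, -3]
e^{tB} =
  [exp(-3*t), -t*exp(-3*t)]
  [0, exp(-3*t)]

Strategy: write B = P · J · P⁻¹ where J is a Jordan canonical form, so e^{tB} = P · e^{tJ} · P⁻¹, and e^{tJ} can be computed block-by-block.

B has Jordan form
J =
  [-3,  1]
  [ 0, -3]
(up to reordering of blocks).

Per-block formulas:
  For a 2×2 Jordan block J_2(-3): exp(t · J_2(-3)) = e^(-3t)·(I + t·N), where N is the 2×2 nilpotent shift.

After assembling e^{tJ} and conjugating by P, we get:

e^{tB} =
  [exp(-3*t), -t*exp(-3*t)]
  [0, exp(-3*t)]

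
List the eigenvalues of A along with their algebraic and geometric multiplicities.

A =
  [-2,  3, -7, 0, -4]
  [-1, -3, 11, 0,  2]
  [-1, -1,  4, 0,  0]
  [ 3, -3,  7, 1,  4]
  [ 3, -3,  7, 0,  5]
λ = 1: alg = 5, geom = 3

Step 1 — factor the characteristic polynomial to read off the algebraic multiplicities:
  χ_A(x) = (x - 1)^5

Step 2 — compute geometric multiplicities via the rank-nullity identity g(λ) = n − rank(A − λI):
  rank(A − (1)·I) = 2, so dim ker(A − (1)·I) = n − 2 = 3

Summary:
  λ = 1: algebraic multiplicity = 5, geometric multiplicity = 3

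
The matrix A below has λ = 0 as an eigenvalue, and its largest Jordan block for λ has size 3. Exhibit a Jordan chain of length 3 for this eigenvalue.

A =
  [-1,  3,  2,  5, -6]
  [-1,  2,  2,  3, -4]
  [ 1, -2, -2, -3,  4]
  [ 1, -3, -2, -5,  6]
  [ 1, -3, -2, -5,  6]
A Jordan chain for λ = 0 of length 3:
v_1 = (-1, 0, 0, 1, 1)ᵀ
v_2 = (-1, -1, 1, 1, 1)ᵀ
v_3 = (1, 0, 0, 0, 0)ᵀ

Let N = A − (0)·I. We want v_3 with N^3 v_3 = 0 but N^2 v_3 ≠ 0; then v_{j-1} := N · v_j for j = 3, …, 2.

Pick v_3 = (1, 0, 0, 0, 0)ᵀ.
Then v_2 = N · v_3 = (-1, -1, 1, 1, 1)ᵀ.
Then v_1 = N · v_2 = (-1, 0, 0, 1, 1)ᵀ.

Sanity check: (A − (0)·I) v_1 = (0, 0, 0, 0, 0)ᵀ = 0. ✓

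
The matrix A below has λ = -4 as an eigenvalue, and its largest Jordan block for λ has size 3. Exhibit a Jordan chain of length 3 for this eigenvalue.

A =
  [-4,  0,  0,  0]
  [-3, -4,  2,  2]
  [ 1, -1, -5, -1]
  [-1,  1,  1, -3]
A Jordan chain for λ = -4 of length 3:
v_1 = (0, 0, 3, -3)ᵀ
v_2 = (0, -3, 1, -1)ᵀ
v_3 = (1, 0, 0, 0)ᵀ

Let N = A − (-4)·I. We want v_3 with N^3 v_3 = 0 but N^2 v_3 ≠ 0; then v_{j-1} := N · v_j for j = 3, …, 2.

Pick v_3 = (1, 0, 0, 0)ᵀ.
Then v_2 = N · v_3 = (0, -3, 1, -1)ᵀ.
Then v_1 = N · v_2 = (0, 0, 3, -3)ᵀ.

Sanity check: (A − (-4)·I) v_1 = (0, 0, 0, 0)ᵀ = 0. ✓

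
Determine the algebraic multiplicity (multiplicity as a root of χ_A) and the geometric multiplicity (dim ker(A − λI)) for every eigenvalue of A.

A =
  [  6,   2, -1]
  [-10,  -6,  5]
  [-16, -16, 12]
λ = 4: alg = 3, geom = 2

Step 1 — factor the characteristic polynomial to read off the algebraic multiplicities:
  χ_A(x) = (x - 4)^3

Step 2 — compute geometric multiplicities via the rank-nullity identity g(λ) = n − rank(A − λI):
  rank(A − (4)·I) = 1, so dim ker(A − (4)·I) = n − 1 = 2

Summary:
  λ = 4: algebraic multiplicity = 3, geometric multiplicity = 2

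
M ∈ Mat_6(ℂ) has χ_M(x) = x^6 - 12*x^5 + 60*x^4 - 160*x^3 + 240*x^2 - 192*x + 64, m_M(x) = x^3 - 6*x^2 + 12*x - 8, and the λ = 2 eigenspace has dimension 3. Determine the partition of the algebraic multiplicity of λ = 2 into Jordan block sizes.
Block sizes for λ = 2: [3, 2, 1]

Step 1 — from the characteristic polynomial, algebraic multiplicity of λ = 2 is 6. From dim ker(M − (2)·I) = 3, there are exactly 3 Jordan blocks for λ = 2.
Step 2 — from the minimal polynomial, the factor (x − 2)^3 tells us the largest block for λ = 2 has size 3.
Step 3 — with total size 6, 3 blocks, and largest block 3, the block sizes (in nonincreasing order) are [3, 2, 1].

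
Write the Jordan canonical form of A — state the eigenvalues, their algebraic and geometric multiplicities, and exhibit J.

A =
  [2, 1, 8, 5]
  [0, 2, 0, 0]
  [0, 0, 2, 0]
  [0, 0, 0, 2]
J_2(2) ⊕ J_1(2) ⊕ J_1(2)

The characteristic polynomial is
  det(x·I − A) = x^4 - 8*x^3 + 24*x^2 - 32*x + 16 = (x - 2)^4

Eigenvalues and multiplicities (the geometric multiplicity of λ is n − rank(A − λI), which equals the number of Jordan blocks for λ):
  λ = 2: algebraic multiplicity = 4, geometric multiplicity = 3

Determining the block sizes for each eigenvalue:
  λ = 2: 3 blocks summing to 4 forces exactly one block of size 2 and the rest size 1 → block sizes [2, 1, 1]

Assembling the blocks gives a Jordan form
J =
  [2, 1, 0, 0]
  [0, 2, 0, 0]
  [0, 0, 2, 0]
  [0, 0, 0, 2]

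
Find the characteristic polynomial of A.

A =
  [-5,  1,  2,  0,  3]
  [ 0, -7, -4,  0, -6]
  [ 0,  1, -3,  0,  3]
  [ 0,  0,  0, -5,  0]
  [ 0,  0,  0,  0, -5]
x^5 + 25*x^4 + 250*x^3 + 1250*x^2 + 3125*x + 3125

Expanding det(x·I − A) (e.g. by cofactor expansion or by noting that A is similar to its Jordan form J, which has the same characteristic polynomial as A) gives
  χ_A(x) = x^5 + 25*x^4 + 250*x^3 + 1250*x^2 + 3125*x + 3125
which factors as (x + 5)^5. The eigenvalues (with algebraic multiplicities) are λ = -5 with multiplicity 5.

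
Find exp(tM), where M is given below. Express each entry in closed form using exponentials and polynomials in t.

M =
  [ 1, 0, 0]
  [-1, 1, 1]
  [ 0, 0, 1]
e^{tM} =
  [exp(t), 0, 0]
  [-t*exp(t), exp(t), t*exp(t)]
  [0, 0, exp(t)]

Strategy: write M = P · J · P⁻¹ where J is a Jordan canonical form, so e^{tM} = P · e^{tJ} · P⁻¹, and e^{tJ} can be computed block-by-block.

M has Jordan form
J =
  [1, 1, 0]
  [0, 1, 0]
  [0, 0, 1]
(up to reordering of blocks).

Per-block formulas:
  For a 1×1 block at λ = 1: exp(t · [1]) = [e^(1t)].
  For a 2×2 Jordan block J_2(1): exp(t · J_2(1)) = e^(1t)·(I + t·N), where N is the 2×2 nilpotent shift.

After assembling e^{tJ} and conjugating by P, we get:

e^{tM} =
  [exp(t), 0, 0]
  [-t*exp(t), exp(t), t*exp(t)]
  [0, 0, exp(t)]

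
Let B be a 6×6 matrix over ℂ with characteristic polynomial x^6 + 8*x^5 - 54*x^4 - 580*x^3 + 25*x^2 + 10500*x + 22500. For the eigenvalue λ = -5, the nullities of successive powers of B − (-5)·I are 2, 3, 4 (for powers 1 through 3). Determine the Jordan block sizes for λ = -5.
Block sizes for λ = -5: [3, 1]

From the dimensions of kernels of powers, the number of Jordan blocks of size at least j is d_j − d_{j−1} where d_j = dim ker(N^j) (with d_0 = 0). Computing the differences gives [2, 1, 1].
The number of blocks of size exactly k is (#blocks of size ≥ k) − (#blocks of size ≥ k + 1), so the partition is: 1 block(s) of size 1, 1 block(s) of size 3.
In nonincreasing order the block sizes are [3, 1].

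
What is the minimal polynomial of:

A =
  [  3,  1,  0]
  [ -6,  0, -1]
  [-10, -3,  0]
x^3 - 3*x^2 + 3*x - 1

The characteristic polynomial is χ_A(x) = (x - 1)^3, so the eigenvalues are known. The minimal polynomial is
  m_A(x) = Π_λ (x − λ)^{k_λ}
where k_λ is the size of the *largest* Jordan block for λ (equivalently, the smallest k with (A − λI)^k v = 0 for every generalised eigenvector v of λ).

  λ = 1: largest Jordan block has size 3, contributing (x − 1)^3

So m_A(x) = (x - 1)^3 = x^3 - 3*x^2 + 3*x - 1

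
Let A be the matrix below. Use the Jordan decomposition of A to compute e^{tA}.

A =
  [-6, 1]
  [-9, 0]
e^{tA} =
  [-3*t*exp(-3*t) + exp(-3*t), t*exp(-3*t)]
  [-9*t*exp(-3*t), 3*t*exp(-3*t) + exp(-3*t)]

Strategy: write A = P · J · P⁻¹ where J is a Jordan canonical form, so e^{tA} = P · e^{tJ} · P⁻¹, and e^{tJ} can be computed block-by-block.

A has Jordan form
J =
  [-3,  1]
  [ 0, -3]
(up to reordering of blocks).

Per-block formulas:
  For a 2×2 Jordan block J_2(-3): exp(t · J_2(-3)) = e^(-3t)·(I + t·N), where N is the 2×2 nilpotent shift.

After assembling e^{tJ} and conjugating by P, we get:

e^{tA} =
  [-3*t*exp(-3*t) + exp(-3*t), t*exp(-3*t)]
  [-9*t*exp(-3*t), 3*t*exp(-3*t) + exp(-3*t)]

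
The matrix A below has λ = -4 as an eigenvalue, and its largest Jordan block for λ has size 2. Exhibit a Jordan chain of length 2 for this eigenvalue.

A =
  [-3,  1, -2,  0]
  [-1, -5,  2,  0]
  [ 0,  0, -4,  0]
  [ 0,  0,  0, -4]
A Jordan chain for λ = -4 of length 2:
v_1 = (1, -1, 0, 0)ᵀ
v_2 = (1, 0, 0, 0)ᵀ

Let N = A − (-4)·I. We want v_2 with N^2 v_2 = 0 but N^1 v_2 ≠ 0; then v_{j-1} := N · v_j for j = 2, …, 2.

Pick v_2 = (1, 0, 0, 0)ᵀ.
Then v_1 = N · v_2 = (1, -1, 0, 0)ᵀ.

Sanity check: (A − (-4)·I) v_1 = (0, 0, 0, 0)ᵀ = 0. ✓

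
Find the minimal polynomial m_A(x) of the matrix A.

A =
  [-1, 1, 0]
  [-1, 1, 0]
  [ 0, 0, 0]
x^2

The characteristic polynomial is χ_A(x) = x^3, so the eigenvalues are known. The minimal polynomial is
  m_A(x) = Π_λ (x − λ)^{k_λ}
where k_λ is the size of the *largest* Jordan block for λ (equivalently, the smallest k with (A − λI)^k v = 0 for every generalised eigenvector v of λ).

  λ = 0: largest Jordan block has size 2, contributing (x − 0)^2

So m_A(x) = x^2 = x^2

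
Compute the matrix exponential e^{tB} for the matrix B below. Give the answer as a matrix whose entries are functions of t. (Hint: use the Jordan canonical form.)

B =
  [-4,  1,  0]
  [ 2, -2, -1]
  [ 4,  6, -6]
e^{tB} =
  [t^2*exp(-4*t) + exp(-4*t), t^2*exp(-4*t) + t*exp(-4*t), -t^2*exp(-4*t)/2]
  [2*t*exp(-4*t), 2*t*exp(-4*t) + exp(-4*t), -t*exp(-4*t)]
  [2*t^2*exp(-4*t) + 4*t*exp(-4*t), 2*t^2*exp(-4*t) + 6*t*exp(-4*t), -t^2*exp(-4*t) - 2*t*exp(-4*t) + exp(-4*t)]

Strategy: write B = P · J · P⁻¹ where J is a Jordan canonical form, so e^{tB} = P · e^{tJ} · P⁻¹, and e^{tJ} can be computed block-by-block.

B has Jordan form
J =
  [-4,  1,  0]
  [ 0, -4,  1]
  [ 0,  0, -4]
(up to reordering of blocks).

Per-block formulas:
  For a 3×3 Jordan block J_3(-4): exp(t · J_3(-4)) = e^(-4t)·(I + t·N + (t^2/2)·N^2), where N is the 3×3 nilpotent shift.

After assembling e^{tJ} and conjugating by P, we get:

e^{tB} =
  [t^2*exp(-4*t) + exp(-4*t), t^2*exp(-4*t) + t*exp(-4*t), -t^2*exp(-4*t)/2]
  [2*t*exp(-4*t), 2*t*exp(-4*t) + exp(-4*t), -t*exp(-4*t)]
  [2*t^2*exp(-4*t) + 4*t*exp(-4*t), 2*t^2*exp(-4*t) + 6*t*exp(-4*t), -t^2*exp(-4*t) - 2*t*exp(-4*t) + exp(-4*t)]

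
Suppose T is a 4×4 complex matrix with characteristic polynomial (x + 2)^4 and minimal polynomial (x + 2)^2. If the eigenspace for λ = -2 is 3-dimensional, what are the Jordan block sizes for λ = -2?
Block sizes for λ = -2: [2, 1, 1]

Step 1 — from the characteristic polynomial, algebraic multiplicity of λ = -2 is 4. From dim ker(T − (-2)·I) = 3, there are exactly 3 Jordan blocks for λ = -2.
Step 2 — from the minimal polynomial, the factor (x + 2)^2 tells us the largest block for λ = -2 has size 2.
Step 3 — with total size 4, 3 blocks, and largest block 2, the block sizes (in nonincreasing order) are [2, 1, 1].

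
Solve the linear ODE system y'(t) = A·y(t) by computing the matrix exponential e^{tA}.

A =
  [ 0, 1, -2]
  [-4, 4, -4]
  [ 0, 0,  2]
e^{tA} =
  [-2*t*exp(2*t) + exp(2*t), t*exp(2*t), -2*t*exp(2*t)]
  [-4*t*exp(2*t), 2*t*exp(2*t) + exp(2*t), -4*t*exp(2*t)]
  [0, 0, exp(2*t)]

Strategy: write A = P · J · P⁻¹ where J is a Jordan canonical form, so e^{tA} = P · e^{tJ} · P⁻¹, and e^{tJ} can be computed block-by-block.

A has Jordan form
J =
  [2, 1, 0]
  [0, 2, 0]
  [0, 0, 2]
(up to reordering of blocks).

Per-block formulas:
  For a 1×1 block at λ = 2: exp(t · [2]) = [e^(2t)].
  For a 2×2 Jordan block J_2(2): exp(t · J_2(2)) = e^(2t)·(I + t·N), where N is the 2×2 nilpotent shift.

After assembling e^{tJ} and conjugating by P, we get:

e^{tA} =
  [-2*t*exp(2*t) + exp(2*t), t*exp(2*t), -2*t*exp(2*t)]
  [-4*t*exp(2*t), 2*t*exp(2*t) + exp(2*t), -4*t*exp(2*t)]
  [0, 0, exp(2*t)]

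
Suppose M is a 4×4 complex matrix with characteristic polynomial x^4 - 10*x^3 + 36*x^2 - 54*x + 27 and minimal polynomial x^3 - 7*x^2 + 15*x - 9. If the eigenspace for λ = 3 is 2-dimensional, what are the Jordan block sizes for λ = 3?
Block sizes for λ = 3: [2, 1]

Step 1 — from the characteristic polynomial, algebraic multiplicity of λ = 3 is 3. From dim ker(M − (3)·I) = 2, there are exactly 2 Jordan blocks for λ = 3.
Step 2 — from the minimal polynomial, the factor (x − 3)^2 tells us the largest block for λ = 3 has size 2.
Step 3 — with total size 3, 2 blocks, and largest block 2, the block sizes (in nonincreasing order) are [2, 1].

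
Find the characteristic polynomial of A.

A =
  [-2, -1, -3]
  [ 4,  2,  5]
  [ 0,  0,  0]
x^3

Expanding det(x·I − A) (e.g. by cofactor expansion or by noting that A is similar to its Jordan form J, which has the same characteristic polynomial as A) gives
  χ_A(x) = x^3
which factors as x^3. The eigenvalues (with algebraic multiplicities) are λ = 0 with multiplicity 3.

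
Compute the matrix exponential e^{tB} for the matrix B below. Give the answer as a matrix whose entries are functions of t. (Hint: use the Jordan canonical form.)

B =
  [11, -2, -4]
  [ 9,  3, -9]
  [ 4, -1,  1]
e^{tB} =
  [2*t*exp(6*t) + 2*exp(6*t) - exp(3*t), -2*t*exp(6*t), 2*t*exp(6*t) - 2*exp(6*t) + 2*exp(3*t)]
  [3*t*exp(6*t) + 2*exp(6*t) - 2*exp(3*t), -3*t*exp(6*t) + exp(6*t), 3*t*exp(6*t) - 4*exp(6*t) + 4*exp(3*t)]
  [t*exp(6*t) + exp(6*t) - exp(3*t), -t*exp(6*t), t*exp(6*t) - exp(6*t) + 2*exp(3*t)]

Strategy: write B = P · J · P⁻¹ where J is a Jordan canonical form, so e^{tB} = P · e^{tJ} · P⁻¹, and e^{tJ} can be computed block-by-block.

B has Jordan form
J =
  [3, 0, 0]
  [0, 6, 1]
  [0, 0, 6]
(up to reordering of blocks).

Per-block formulas:
  For a 2×2 Jordan block J_2(6): exp(t · J_2(6)) = e^(6t)·(I + t·N), where N is the 2×2 nilpotent shift.
  For a 1×1 block at λ = 3: exp(t · [3]) = [e^(3t)].

After assembling e^{tJ} and conjugating by P, we get:

e^{tB} =
  [2*t*exp(6*t) + 2*exp(6*t) - exp(3*t), -2*t*exp(6*t), 2*t*exp(6*t) - 2*exp(6*t) + 2*exp(3*t)]
  [3*t*exp(6*t) + 2*exp(6*t) - 2*exp(3*t), -3*t*exp(6*t) + exp(6*t), 3*t*exp(6*t) - 4*exp(6*t) + 4*exp(3*t)]
  [t*exp(6*t) + exp(6*t) - exp(3*t), -t*exp(6*t), t*exp(6*t) - exp(6*t) + 2*exp(3*t)]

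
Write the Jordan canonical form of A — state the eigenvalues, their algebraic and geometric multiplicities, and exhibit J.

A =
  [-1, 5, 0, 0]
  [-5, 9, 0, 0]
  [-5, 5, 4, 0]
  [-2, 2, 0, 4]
J_2(4) ⊕ J_1(4) ⊕ J_1(4)

The characteristic polynomial is
  det(x·I − A) = x^4 - 16*x^3 + 96*x^2 - 256*x + 256 = (x - 4)^4

Eigenvalues and multiplicities (the geometric multiplicity of λ is n − rank(A − λI), which equals the number of Jordan blocks for λ):
  λ = 4: algebraic multiplicity = 4, geometric multiplicity = 3

Determining the block sizes for each eigenvalue:
  λ = 4: 3 blocks summing to 4 forces exactly one block of size 2 and the rest size 1 → block sizes [2, 1, 1]

Assembling the blocks gives a Jordan form
J =
  [4, 1, 0, 0]
  [0, 4, 0, 0]
  [0, 0, 4, 0]
  [0, 0, 0, 4]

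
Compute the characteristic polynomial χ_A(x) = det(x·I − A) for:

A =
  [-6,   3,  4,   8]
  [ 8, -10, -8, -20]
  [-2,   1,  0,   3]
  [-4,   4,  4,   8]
x^4 + 8*x^3 + 24*x^2 + 32*x + 16

Expanding det(x·I − A) (e.g. by cofactor expansion or by noting that A is similar to its Jordan form J, which has the same characteristic polynomial as A) gives
  χ_A(x) = x^4 + 8*x^3 + 24*x^2 + 32*x + 16
which factors as (x + 2)^4. The eigenvalues (with algebraic multiplicities) are λ = -2 with multiplicity 4.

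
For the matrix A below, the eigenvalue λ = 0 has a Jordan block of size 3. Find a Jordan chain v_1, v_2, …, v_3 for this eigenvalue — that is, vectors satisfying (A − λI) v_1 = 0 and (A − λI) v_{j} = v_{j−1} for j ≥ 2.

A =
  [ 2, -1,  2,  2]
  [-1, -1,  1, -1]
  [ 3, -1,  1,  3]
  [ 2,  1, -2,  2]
A Jordan chain for λ = 0 of length 3:
v_1 = (-1, 0, 0, 1)ᵀ
v_2 = (-1, -1, -1, 1)ᵀ
v_3 = (0, 1, 0, 0)ᵀ

Let N = A − (0)·I. We want v_3 with N^3 v_3 = 0 but N^2 v_3 ≠ 0; then v_{j-1} := N · v_j for j = 3, …, 2.

Pick v_3 = (0, 1, 0, 0)ᵀ.
Then v_2 = N · v_3 = (-1, -1, -1, 1)ᵀ.
Then v_1 = N · v_2 = (-1, 0, 0, 1)ᵀ.

Sanity check: (A − (0)·I) v_1 = (0, 0, 0, 0)ᵀ = 0. ✓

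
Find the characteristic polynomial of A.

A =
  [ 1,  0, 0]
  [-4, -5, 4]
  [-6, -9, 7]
x^3 - 3*x^2 + 3*x - 1

Expanding det(x·I − A) (e.g. by cofactor expansion or by noting that A is similar to its Jordan form J, which has the same characteristic polynomial as A) gives
  χ_A(x) = x^3 - 3*x^2 + 3*x - 1
which factors as (x - 1)^3. The eigenvalues (with algebraic multiplicities) are λ = 1 with multiplicity 3.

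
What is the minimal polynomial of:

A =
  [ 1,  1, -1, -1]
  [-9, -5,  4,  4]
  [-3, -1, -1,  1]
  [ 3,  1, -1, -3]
x^3 + 6*x^2 + 12*x + 8

The characteristic polynomial is χ_A(x) = (x + 2)^4, so the eigenvalues are known. The minimal polynomial is
  m_A(x) = Π_λ (x − λ)^{k_λ}
where k_λ is the size of the *largest* Jordan block for λ (equivalently, the smallest k with (A − λI)^k v = 0 for every generalised eigenvector v of λ).

  λ = -2: largest Jordan block has size 3, contributing (x + 2)^3

So m_A(x) = (x + 2)^3 = x^3 + 6*x^2 + 12*x + 8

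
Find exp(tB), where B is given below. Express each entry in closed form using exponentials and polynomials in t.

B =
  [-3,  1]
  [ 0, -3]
e^{tB} =
  [exp(-3*t), t*exp(-3*t)]
  [0, exp(-3*t)]

Strategy: write B = P · J · P⁻¹ where J is a Jordan canonical form, so e^{tB} = P · e^{tJ} · P⁻¹, and e^{tJ} can be computed block-by-block.

B has Jordan form
J =
  [-3,  1]
  [ 0, -3]
(up to reordering of blocks).

Per-block formulas:
  For a 2×2 Jordan block J_2(-3): exp(t · J_2(-3)) = e^(-3t)·(I + t·N), where N is the 2×2 nilpotent shift.

After assembling e^{tJ} and conjugating by P, we get:

e^{tB} =
  [exp(-3*t), t*exp(-3*t)]
  [0, exp(-3*t)]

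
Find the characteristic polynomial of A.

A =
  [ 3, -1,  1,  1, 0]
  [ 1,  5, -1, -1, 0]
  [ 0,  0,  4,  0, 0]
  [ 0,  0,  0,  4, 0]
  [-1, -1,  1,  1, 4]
x^5 - 20*x^4 + 160*x^3 - 640*x^2 + 1280*x - 1024

Expanding det(x·I − A) (e.g. by cofactor expansion or by noting that A is similar to its Jordan form J, which has the same characteristic polynomial as A) gives
  χ_A(x) = x^5 - 20*x^4 + 160*x^3 - 640*x^2 + 1280*x - 1024
which factors as (x - 4)^5. The eigenvalues (with algebraic multiplicities) are λ = 4 with multiplicity 5.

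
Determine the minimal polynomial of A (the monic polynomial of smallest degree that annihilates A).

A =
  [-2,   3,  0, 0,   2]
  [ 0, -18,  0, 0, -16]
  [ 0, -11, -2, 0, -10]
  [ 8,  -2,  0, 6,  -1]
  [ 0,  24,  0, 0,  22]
x^4 - 8*x^3 - 8*x^2 + 96*x + 144

The characteristic polynomial is χ_A(x) = (x - 6)^2*(x + 2)^3, so the eigenvalues are known. The minimal polynomial is
  m_A(x) = Π_λ (x − λ)^{k_λ}
where k_λ is the size of the *largest* Jordan block for λ (equivalently, the smallest k with (A − λI)^k v = 0 for every generalised eigenvector v of λ).

  λ = -2: largest Jordan block has size 2, contributing (x + 2)^2
  λ = 6: largest Jordan block has size 2, contributing (x − 6)^2

So m_A(x) = (x - 6)^2*(x + 2)^2 = x^4 - 8*x^3 - 8*x^2 + 96*x + 144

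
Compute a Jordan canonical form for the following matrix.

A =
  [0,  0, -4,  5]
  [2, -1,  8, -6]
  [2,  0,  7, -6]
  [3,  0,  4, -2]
J_1(-1) ⊕ J_1(-1) ⊕ J_2(3)

The characteristic polynomial is
  det(x·I − A) = x^4 - 4*x^3 - 2*x^2 + 12*x + 9 = (x - 3)^2*(x + 1)^2

Eigenvalues and multiplicities (the geometric multiplicity of λ is n − rank(A − λI), which equals the number of Jordan blocks for λ):
  λ = -1: algebraic multiplicity = 2, geometric multiplicity = 2
  λ = 3: algebraic multiplicity = 2, geometric multiplicity = 1

Determining the block sizes for each eigenvalue:
  λ = -1: gm = am = 2, so every block has size 1 → block sizes [1, 1]
  λ = 3: one block (gm = 1), so the single block has size am = 2 → block sizes [2]

Assembling the blocks gives a Jordan form
J =
  [-1,  0, 0, 0]
  [ 0, -1, 0, 0]
  [ 0,  0, 3, 1]
  [ 0,  0, 0, 3]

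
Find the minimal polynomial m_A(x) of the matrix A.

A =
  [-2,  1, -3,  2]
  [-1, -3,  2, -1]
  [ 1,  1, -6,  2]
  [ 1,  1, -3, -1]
x^3 + 9*x^2 + 27*x + 27

The characteristic polynomial is χ_A(x) = (x + 3)^4, so the eigenvalues are known. The minimal polynomial is
  m_A(x) = Π_λ (x − λ)^{k_λ}
where k_λ is the size of the *largest* Jordan block for λ (equivalently, the smallest k with (A − λI)^k v = 0 for every generalised eigenvector v of λ).

  λ = -3: largest Jordan block has size 3, contributing (x + 3)^3

So m_A(x) = (x + 3)^3 = x^3 + 9*x^2 + 27*x + 27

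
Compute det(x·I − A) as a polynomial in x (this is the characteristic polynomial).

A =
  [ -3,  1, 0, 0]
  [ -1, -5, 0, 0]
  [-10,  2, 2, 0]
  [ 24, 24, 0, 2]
x^4 + 4*x^3 - 12*x^2 - 32*x + 64

Expanding det(x·I − A) (e.g. by cofactor expansion or by noting that A is similar to its Jordan form J, which has the same characteristic polynomial as A) gives
  χ_A(x) = x^4 + 4*x^3 - 12*x^2 - 32*x + 64
which factors as (x - 2)^2*(x + 4)^2. The eigenvalues (with algebraic multiplicities) are λ = -4 with multiplicity 2, λ = 2 with multiplicity 2.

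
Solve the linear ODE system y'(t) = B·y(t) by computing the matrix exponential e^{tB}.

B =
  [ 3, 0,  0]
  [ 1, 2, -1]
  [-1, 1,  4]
e^{tB} =
  [exp(3*t), 0, 0]
  [t*exp(3*t), -t*exp(3*t) + exp(3*t), -t*exp(3*t)]
  [-t*exp(3*t), t*exp(3*t), t*exp(3*t) + exp(3*t)]

Strategy: write B = P · J · P⁻¹ where J is a Jordan canonical form, so e^{tB} = P · e^{tJ} · P⁻¹, and e^{tJ} can be computed block-by-block.

B has Jordan form
J =
  [3, 1, 0]
  [0, 3, 0]
  [0, 0, 3]
(up to reordering of blocks).

Per-block formulas:
  For a 2×2 Jordan block J_2(3): exp(t · J_2(3)) = e^(3t)·(I + t·N), where N is the 2×2 nilpotent shift.
  For a 1×1 block at λ = 3: exp(t · [3]) = [e^(3t)].

After assembling e^{tJ} and conjugating by P, we get:

e^{tB} =
  [exp(3*t), 0, 0]
  [t*exp(3*t), -t*exp(3*t) + exp(3*t), -t*exp(3*t)]
  [-t*exp(3*t), t*exp(3*t), t*exp(3*t) + exp(3*t)]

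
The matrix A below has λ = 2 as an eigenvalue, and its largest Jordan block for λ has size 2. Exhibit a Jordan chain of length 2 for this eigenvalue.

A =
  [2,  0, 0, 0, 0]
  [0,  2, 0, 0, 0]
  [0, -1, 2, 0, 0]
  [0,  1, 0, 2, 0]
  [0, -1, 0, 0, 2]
A Jordan chain for λ = 2 of length 2:
v_1 = (0, 0, -1, 1, -1)ᵀ
v_2 = (0, 1, 0, 0, 0)ᵀ

Let N = A − (2)·I. We want v_2 with N^2 v_2 = 0 but N^1 v_2 ≠ 0; then v_{j-1} := N · v_j for j = 2, …, 2.

Pick v_2 = (0, 1, 0, 0, 0)ᵀ.
Then v_1 = N · v_2 = (0, 0, -1, 1, -1)ᵀ.

Sanity check: (A − (2)·I) v_1 = (0, 0, 0, 0, 0)ᵀ = 0. ✓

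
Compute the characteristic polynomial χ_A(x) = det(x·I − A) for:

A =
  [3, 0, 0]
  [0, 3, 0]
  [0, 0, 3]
x^3 - 9*x^2 + 27*x - 27

Expanding det(x·I − A) (e.g. by cofactor expansion or by noting that A is similar to its Jordan form J, which has the same characteristic polynomial as A) gives
  χ_A(x) = x^3 - 9*x^2 + 27*x - 27
which factors as (x - 3)^3. The eigenvalues (with algebraic multiplicities) are λ = 3 with multiplicity 3.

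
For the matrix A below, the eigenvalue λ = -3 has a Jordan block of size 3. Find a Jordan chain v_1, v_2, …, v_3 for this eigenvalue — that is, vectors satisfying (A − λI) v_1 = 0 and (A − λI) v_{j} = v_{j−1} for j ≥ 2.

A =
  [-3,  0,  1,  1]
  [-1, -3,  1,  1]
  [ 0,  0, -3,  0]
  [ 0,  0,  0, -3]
A Jordan chain for λ = -3 of length 3:
v_1 = (0, -1, 0, 0)ᵀ
v_2 = (1, 1, 0, 0)ᵀ
v_3 = (0, 0, 1, 0)ᵀ

Let N = A − (-3)·I. We want v_3 with N^3 v_3 = 0 but N^2 v_3 ≠ 0; then v_{j-1} := N · v_j for j = 3, …, 2.

Pick v_3 = (0, 0, 1, 0)ᵀ.
Then v_2 = N · v_3 = (1, 1, 0, 0)ᵀ.
Then v_1 = N · v_2 = (0, -1, 0, 0)ᵀ.

Sanity check: (A − (-3)·I) v_1 = (0, 0, 0, 0)ᵀ = 0. ✓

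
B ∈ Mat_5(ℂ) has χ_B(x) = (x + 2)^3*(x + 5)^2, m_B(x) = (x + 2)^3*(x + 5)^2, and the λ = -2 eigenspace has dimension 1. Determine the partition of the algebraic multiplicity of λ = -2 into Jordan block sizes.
Block sizes for λ = -2: [3]

Step 1 — from the characteristic polynomial, algebraic multiplicity of λ = -2 is 3. From dim ker(B − (-2)·I) = 1, there are exactly 1 Jordan blocks for λ = -2.
Step 2 — from the minimal polynomial, the factor (x + 2)^3 tells us the largest block for λ = -2 has size 3.
Step 3 — with total size 3, 1 blocks, and largest block 3, the block sizes (in nonincreasing order) are [3].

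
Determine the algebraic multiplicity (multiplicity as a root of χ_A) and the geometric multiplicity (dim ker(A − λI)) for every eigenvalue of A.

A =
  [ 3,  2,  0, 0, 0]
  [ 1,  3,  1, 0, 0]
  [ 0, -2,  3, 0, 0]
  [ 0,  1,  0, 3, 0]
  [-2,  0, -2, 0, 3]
λ = 3: alg = 5, geom = 3

Step 1 — factor the characteristic polynomial to read off the algebraic multiplicities:
  χ_A(x) = (x - 3)^5

Step 2 — compute geometric multiplicities via the rank-nullity identity g(λ) = n − rank(A − λI):
  rank(A − (3)·I) = 2, so dim ker(A − (3)·I) = n − 2 = 3

Summary:
  λ = 3: algebraic multiplicity = 5, geometric multiplicity = 3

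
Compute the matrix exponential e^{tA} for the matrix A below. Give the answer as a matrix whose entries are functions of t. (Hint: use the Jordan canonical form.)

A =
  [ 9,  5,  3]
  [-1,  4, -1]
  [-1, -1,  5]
e^{tA} =
  [t^2*exp(6*t)/2 + 3*t*exp(6*t) + exp(6*t), t^2*exp(6*t) + 5*t*exp(6*t), t^2*exp(6*t)/2 + 3*t*exp(6*t)]
  [-t*exp(6*t), -2*t*exp(6*t) + exp(6*t), -t*exp(6*t)]
  [-t^2*exp(6*t)/2 - t*exp(6*t), -t^2*exp(6*t) - t*exp(6*t), -t^2*exp(6*t)/2 - t*exp(6*t) + exp(6*t)]

Strategy: write A = P · J · P⁻¹ where J is a Jordan canonical form, so e^{tA} = P · e^{tJ} · P⁻¹, and e^{tJ} can be computed block-by-block.

A has Jordan form
J =
  [6, 1, 0]
  [0, 6, 1]
  [0, 0, 6]
(up to reordering of blocks).

Per-block formulas:
  For a 3×3 Jordan block J_3(6): exp(t · J_3(6)) = e^(6t)·(I + t·N + (t^2/2)·N^2), where N is the 3×3 nilpotent shift.

After assembling e^{tJ} and conjugating by P, we get:

e^{tA} =
  [t^2*exp(6*t)/2 + 3*t*exp(6*t) + exp(6*t), t^2*exp(6*t) + 5*t*exp(6*t), t^2*exp(6*t)/2 + 3*t*exp(6*t)]
  [-t*exp(6*t), -2*t*exp(6*t) + exp(6*t), -t*exp(6*t)]
  [-t^2*exp(6*t)/2 - t*exp(6*t), -t^2*exp(6*t) - t*exp(6*t), -t^2*exp(6*t)/2 - t*exp(6*t) + exp(6*t)]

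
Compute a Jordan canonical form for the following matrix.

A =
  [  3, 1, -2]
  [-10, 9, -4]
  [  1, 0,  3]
J_3(5)

The characteristic polynomial is
  det(x·I − A) = x^3 - 15*x^2 + 75*x - 125 = (x - 5)^3

Eigenvalues and multiplicities (the geometric multiplicity of λ is n − rank(A − λI), which equals the number of Jordan blocks for λ):
  λ = 5: algebraic multiplicity = 3, geometric multiplicity = 1

Determining the block sizes for each eigenvalue:
  λ = 5: one block (gm = 1), so the single block has size am = 3 → block sizes [3]

Assembling the blocks gives a Jordan form
J =
  [5, 1, 0]
  [0, 5, 1]
  [0, 0, 5]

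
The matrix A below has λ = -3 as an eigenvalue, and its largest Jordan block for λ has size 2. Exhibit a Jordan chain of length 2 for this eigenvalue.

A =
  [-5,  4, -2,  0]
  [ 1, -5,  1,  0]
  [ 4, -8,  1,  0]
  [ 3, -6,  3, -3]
A Jordan chain for λ = -3 of length 2:
v_1 = (-2, 1, 4, 3)ᵀ
v_2 = (1, 0, 0, 0)ᵀ

Let N = A − (-3)·I. We want v_2 with N^2 v_2 = 0 but N^1 v_2 ≠ 0; then v_{j-1} := N · v_j for j = 2, …, 2.

Pick v_2 = (1, 0, 0, 0)ᵀ.
Then v_1 = N · v_2 = (-2, 1, 4, 3)ᵀ.

Sanity check: (A − (-3)·I) v_1 = (0, 0, 0, 0)ᵀ = 0. ✓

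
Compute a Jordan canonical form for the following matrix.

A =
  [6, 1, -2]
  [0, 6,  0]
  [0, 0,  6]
J_2(6) ⊕ J_1(6)

The characteristic polynomial is
  det(x·I − A) = x^3 - 18*x^2 + 108*x - 216 = (x - 6)^3

Eigenvalues and multiplicities (the geometric multiplicity of λ is n − rank(A − λI), which equals the number of Jordan blocks for λ):
  λ = 6: algebraic multiplicity = 3, geometric multiplicity = 2

Determining the block sizes for each eigenvalue:
  λ = 6: 2 blocks summing to 3 forces exactly one block of size 2 and the rest size 1 → block sizes [2, 1]

Assembling the blocks gives a Jordan form
J =
  [6, 1, 0]
  [0, 6, 0]
  [0, 0, 6]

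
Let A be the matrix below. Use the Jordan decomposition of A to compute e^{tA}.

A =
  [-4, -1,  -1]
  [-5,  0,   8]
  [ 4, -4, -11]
e^{tA} =
  [t^2*exp(-5*t) + t*exp(-5*t) + exp(-5*t), -t^2*exp(-5*t) - t*exp(-5*t), -3*t^2*exp(-5*t)/2 - t*exp(-5*t)]
  [t^2*exp(-5*t) - 5*t*exp(-5*t), -t^2*exp(-5*t) + 5*t*exp(-5*t) + exp(-5*t), -3*t^2*exp(-5*t)/2 + 8*t*exp(-5*t)]
  [4*t*exp(-5*t), -4*t*exp(-5*t), -6*t*exp(-5*t) + exp(-5*t)]

Strategy: write A = P · J · P⁻¹ where J is a Jordan canonical form, so e^{tA} = P · e^{tJ} · P⁻¹, and e^{tJ} can be computed block-by-block.

A has Jordan form
J =
  [-5,  1,  0]
  [ 0, -5,  1]
  [ 0,  0, -5]
(up to reordering of blocks).

Per-block formulas:
  For a 3×3 Jordan block J_3(-5): exp(t · J_3(-5)) = e^(-5t)·(I + t·N + (t^2/2)·N^2), where N is the 3×3 nilpotent shift.

After assembling e^{tJ} and conjugating by P, we get:

e^{tA} =
  [t^2*exp(-5*t) + t*exp(-5*t) + exp(-5*t), -t^2*exp(-5*t) - t*exp(-5*t), -3*t^2*exp(-5*t)/2 - t*exp(-5*t)]
  [t^2*exp(-5*t) - 5*t*exp(-5*t), -t^2*exp(-5*t) + 5*t*exp(-5*t) + exp(-5*t), -3*t^2*exp(-5*t)/2 + 8*t*exp(-5*t)]
  [4*t*exp(-5*t), -4*t*exp(-5*t), -6*t*exp(-5*t) + exp(-5*t)]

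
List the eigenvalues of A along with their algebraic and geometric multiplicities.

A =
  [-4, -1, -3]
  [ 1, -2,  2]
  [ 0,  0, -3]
λ = -3: alg = 3, geom = 1

Step 1 — factor the characteristic polynomial to read off the algebraic multiplicities:
  χ_A(x) = (x + 3)^3

Step 2 — compute geometric multiplicities via the rank-nullity identity g(λ) = n − rank(A − λI):
  rank(A − (-3)·I) = 2, so dim ker(A − (-3)·I) = n − 2 = 1

Summary:
  λ = -3: algebraic multiplicity = 3, geometric multiplicity = 1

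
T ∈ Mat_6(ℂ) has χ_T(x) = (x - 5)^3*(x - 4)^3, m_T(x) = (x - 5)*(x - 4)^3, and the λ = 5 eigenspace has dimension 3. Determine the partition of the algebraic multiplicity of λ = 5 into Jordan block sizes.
Block sizes for λ = 5: [1, 1, 1]

Step 1 — from the characteristic polynomial, algebraic multiplicity of λ = 5 is 3. From dim ker(T − (5)·I) = 3, there are exactly 3 Jordan blocks for λ = 5.
Step 2 — from the minimal polynomial, the factor (x − 5) tells us the largest block for λ = 5 has size 1.
Step 3 — with total size 3, 3 blocks, and largest block 1, the block sizes (in nonincreasing order) are [1, 1, 1].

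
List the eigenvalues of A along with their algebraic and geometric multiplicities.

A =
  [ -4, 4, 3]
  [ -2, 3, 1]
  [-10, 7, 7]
λ = 2: alg = 3, geom = 1

Step 1 — factor the characteristic polynomial to read off the algebraic multiplicities:
  χ_A(x) = (x - 2)^3

Step 2 — compute geometric multiplicities via the rank-nullity identity g(λ) = n − rank(A − λI):
  rank(A − (2)·I) = 2, so dim ker(A − (2)·I) = n − 2 = 1

Summary:
  λ = 2: algebraic multiplicity = 3, geometric multiplicity = 1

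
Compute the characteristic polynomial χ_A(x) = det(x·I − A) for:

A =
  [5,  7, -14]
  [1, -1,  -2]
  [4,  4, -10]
x^3 + 6*x^2 + 12*x + 8

Expanding det(x·I − A) (e.g. by cofactor expansion or by noting that A is similar to its Jordan form J, which has the same characteristic polynomial as A) gives
  χ_A(x) = x^3 + 6*x^2 + 12*x + 8
which factors as (x + 2)^3. The eigenvalues (with algebraic multiplicities) are λ = -2 with multiplicity 3.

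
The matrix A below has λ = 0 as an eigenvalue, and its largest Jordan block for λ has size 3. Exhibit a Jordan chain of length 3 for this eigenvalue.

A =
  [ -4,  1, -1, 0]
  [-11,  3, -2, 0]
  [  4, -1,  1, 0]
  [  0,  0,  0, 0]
A Jordan chain for λ = 0 of length 3:
v_1 = (1, 3, -1, 0)ᵀ
v_2 = (-4, -11, 4, 0)ᵀ
v_3 = (1, 0, 0, 0)ᵀ

Let N = A − (0)·I. We want v_3 with N^3 v_3 = 0 but N^2 v_3 ≠ 0; then v_{j-1} := N · v_j for j = 3, …, 2.

Pick v_3 = (1, 0, 0, 0)ᵀ.
Then v_2 = N · v_3 = (-4, -11, 4, 0)ᵀ.
Then v_1 = N · v_2 = (1, 3, -1, 0)ᵀ.

Sanity check: (A − (0)·I) v_1 = (0, 0, 0, 0)ᵀ = 0. ✓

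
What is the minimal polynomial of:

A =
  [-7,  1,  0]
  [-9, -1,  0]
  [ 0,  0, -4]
x^2 + 8*x + 16

The characteristic polynomial is χ_A(x) = (x + 4)^3, so the eigenvalues are known. The minimal polynomial is
  m_A(x) = Π_λ (x − λ)^{k_λ}
where k_λ is the size of the *largest* Jordan block for λ (equivalently, the smallest k with (A − λI)^k v = 0 for every generalised eigenvector v of λ).

  λ = -4: largest Jordan block has size 2, contributing (x + 4)^2

So m_A(x) = (x + 4)^2 = x^2 + 8*x + 16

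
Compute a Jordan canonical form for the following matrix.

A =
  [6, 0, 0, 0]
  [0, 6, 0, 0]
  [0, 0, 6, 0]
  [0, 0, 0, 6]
J_1(6) ⊕ J_1(6) ⊕ J_1(6) ⊕ J_1(6)

The characteristic polynomial is
  det(x·I − A) = x^4 - 24*x^3 + 216*x^2 - 864*x + 1296 = (x - 6)^4

Eigenvalues and multiplicities (the geometric multiplicity of λ is n − rank(A − λI), which equals the number of Jordan blocks for λ):
  λ = 6: algebraic multiplicity = 4, geometric multiplicity = 4

Determining the block sizes for each eigenvalue:
  λ = 6: gm = am = 4, so every block has size 1 → block sizes [1, 1, 1, 1]

Assembling the blocks gives a Jordan form
J =
  [6, 0, 0, 0]
  [0, 6, 0, 0]
  [0, 0, 6, 0]
  [0, 0, 0, 6]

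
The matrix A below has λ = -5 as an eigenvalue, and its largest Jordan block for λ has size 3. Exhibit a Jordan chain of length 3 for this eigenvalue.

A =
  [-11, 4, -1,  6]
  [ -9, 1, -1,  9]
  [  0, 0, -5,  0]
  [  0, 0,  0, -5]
A Jordan chain for λ = -5 of length 3:
v_1 = (2, 3, 0, 0)ᵀ
v_2 = (-1, -1, 0, 0)ᵀ
v_3 = (0, 0, 1, 0)ᵀ

Let N = A − (-5)·I. We want v_3 with N^3 v_3 = 0 but N^2 v_3 ≠ 0; then v_{j-1} := N · v_j for j = 3, …, 2.

Pick v_3 = (0, 0, 1, 0)ᵀ.
Then v_2 = N · v_3 = (-1, -1, 0, 0)ᵀ.
Then v_1 = N · v_2 = (2, 3, 0, 0)ᵀ.

Sanity check: (A − (-5)·I) v_1 = (0, 0, 0, 0)ᵀ = 0. ✓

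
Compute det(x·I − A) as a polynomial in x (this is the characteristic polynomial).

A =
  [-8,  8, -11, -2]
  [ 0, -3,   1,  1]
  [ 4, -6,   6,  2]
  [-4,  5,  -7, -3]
x^4 + 8*x^3 + 24*x^2 + 32*x + 16

Expanding det(x·I − A) (e.g. by cofactor expansion or by noting that A is similar to its Jordan form J, which has the same characteristic polynomial as A) gives
  χ_A(x) = x^4 + 8*x^3 + 24*x^2 + 32*x + 16
which factors as (x + 2)^4. The eigenvalues (with algebraic multiplicities) are λ = -2 with multiplicity 4.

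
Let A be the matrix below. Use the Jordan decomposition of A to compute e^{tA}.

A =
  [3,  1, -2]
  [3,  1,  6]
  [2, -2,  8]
e^{tA} =
  [-t*exp(4*t) + exp(4*t), t*exp(4*t), -2*t*exp(4*t)]
  [3*t*exp(4*t), -3*t*exp(4*t) + exp(4*t), 6*t*exp(4*t)]
  [2*t*exp(4*t), -2*t*exp(4*t), 4*t*exp(4*t) + exp(4*t)]

Strategy: write A = P · J · P⁻¹ where J is a Jordan canonical form, so e^{tA} = P · e^{tJ} · P⁻¹, and e^{tJ} can be computed block-by-block.

A has Jordan form
J =
  [4, 1, 0]
  [0, 4, 0]
  [0, 0, 4]
(up to reordering of blocks).

Per-block formulas:
  For a 1×1 block at λ = 4: exp(t · [4]) = [e^(4t)].
  For a 2×2 Jordan block J_2(4): exp(t · J_2(4)) = e^(4t)·(I + t·N), where N is the 2×2 nilpotent shift.

After assembling e^{tJ} and conjugating by P, we get:

e^{tA} =
  [-t*exp(4*t) + exp(4*t), t*exp(4*t), -2*t*exp(4*t)]
  [3*t*exp(4*t), -3*t*exp(4*t) + exp(4*t), 6*t*exp(4*t)]
  [2*t*exp(4*t), -2*t*exp(4*t), 4*t*exp(4*t) + exp(4*t)]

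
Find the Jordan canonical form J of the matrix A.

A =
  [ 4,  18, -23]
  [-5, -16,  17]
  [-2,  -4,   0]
J_3(-4)

The characteristic polynomial is
  det(x·I − A) = x^3 + 12*x^2 + 48*x + 64 = (x + 4)^3

Eigenvalues and multiplicities (the geometric multiplicity of λ is n − rank(A − λI), which equals the number of Jordan blocks for λ):
  λ = -4: algebraic multiplicity = 3, geometric multiplicity = 1

Determining the block sizes for each eigenvalue:
  λ = -4: one block (gm = 1), so the single block has size am = 3 → block sizes [3]

Assembling the blocks gives a Jordan form
J =
  [-4,  1,  0]
  [ 0, -4,  1]
  [ 0,  0, -4]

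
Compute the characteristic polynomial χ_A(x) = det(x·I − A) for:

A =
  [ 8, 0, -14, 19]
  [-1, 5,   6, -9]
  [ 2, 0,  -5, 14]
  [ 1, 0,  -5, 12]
x^4 - 20*x^3 + 150*x^2 - 500*x + 625

Expanding det(x·I − A) (e.g. by cofactor expansion or by noting that A is similar to its Jordan form J, which has the same characteristic polynomial as A) gives
  χ_A(x) = x^4 - 20*x^3 + 150*x^2 - 500*x + 625
which factors as (x - 5)^4. The eigenvalues (with algebraic multiplicities) are λ = 5 with multiplicity 4.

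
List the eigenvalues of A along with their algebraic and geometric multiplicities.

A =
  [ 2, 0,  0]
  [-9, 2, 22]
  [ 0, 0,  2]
λ = 2: alg = 3, geom = 2

Step 1 — factor the characteristic polynomial to read off the algebraic multiplicities:
  χ_A(x) = (x - 2)^3

Step 2 — compute geometric multiplicities via the rank-nullity identity g(λ) = n − rank(A − λI):
  rank(A − (2)·I) = 1, so dim ker(A − (2)·I) = n − 1 = 2

Summary:
  λ = 2: algebraic multiplicity = 3, geometric multiplicity = 2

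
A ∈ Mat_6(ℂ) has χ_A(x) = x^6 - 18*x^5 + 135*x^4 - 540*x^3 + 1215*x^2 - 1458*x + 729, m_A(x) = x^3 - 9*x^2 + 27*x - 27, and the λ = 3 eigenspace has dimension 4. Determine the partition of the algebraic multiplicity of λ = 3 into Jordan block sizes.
Block sizes for λ = 3: [3, 1, 1, 1]

Step 1 — from the characteristic polynomial, algebraic multiplicity of λ = 3 is 6. From dim ker(A − (3)·I) = 4, there are exactly 4 Jordan blocks for λ = 3.
Step 2 — from the minimal polynomial, the factor (x − 3)^3 tells us the largest block for λ = 3 has size 3.
Step 3 — with total size 6, 4 blocks, and largest block 3, the block sizes (in nonincreasing order) are [3, 1, 1, 1].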